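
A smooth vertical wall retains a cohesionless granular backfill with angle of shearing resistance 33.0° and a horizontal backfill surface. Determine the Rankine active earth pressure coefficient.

K_a = (1 − sin φ)/(1 + sin φ) = (1 − sin 33.0°)/(1 + sin 33.0°) = 0.2948.

0.295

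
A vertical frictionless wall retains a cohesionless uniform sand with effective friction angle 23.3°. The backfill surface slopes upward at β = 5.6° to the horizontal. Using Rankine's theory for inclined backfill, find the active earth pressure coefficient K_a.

K_a = cos β · (cos β − √(cos²β − cos²φ)) / (cos β + √(cos²β − cos²φ)).
cos β = 0.9952, cos φ = 0.9184, √(cos²β − cos²φ) = 0.3833.
K_a = 0.9952 × (0.9952 − 0.3833)/(0.9952 + 0.3833) = 0.4418.

0.442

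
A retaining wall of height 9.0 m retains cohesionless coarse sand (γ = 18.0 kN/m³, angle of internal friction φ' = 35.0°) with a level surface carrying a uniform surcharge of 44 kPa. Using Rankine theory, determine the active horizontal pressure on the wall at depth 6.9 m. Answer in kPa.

K_a = (1 − sin φ)/(1 + sin φ) = 0.2710.
σ_v = γz + q = 18.0 × 6.9 + 44 = 168.2 kPa.
σ_h = K_a σ_v = 0.2710 × 168.2 = 45.58 kPa.

45.6 kPa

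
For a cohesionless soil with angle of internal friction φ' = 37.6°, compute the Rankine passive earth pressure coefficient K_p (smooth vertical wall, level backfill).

K_p = (1 + sin φ)/(1 − sin φ) = tan²(45° + 37.6°/2) = 4.130.

4.13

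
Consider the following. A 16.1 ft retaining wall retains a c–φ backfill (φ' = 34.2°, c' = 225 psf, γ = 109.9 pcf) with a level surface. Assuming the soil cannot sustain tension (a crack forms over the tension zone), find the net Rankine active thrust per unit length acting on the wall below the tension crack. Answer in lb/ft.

1080 lb/ft

K_a = 0.2803; √K_a = 0.5295.
Tension-crack depth z_c = 2c/(γ√K_a) = 2×225/(109.9×0.5295) = 7.733 ft.
σ_a at base = K_a γ H − 2c√K_a = 0.2803×109.9×16.1 − 2×225×0.5295 = 257.8 psf.
P_a = ½ × 257.8 × (H − z_c) = 0.5×257.8×8.367 = 1078 lb/ft.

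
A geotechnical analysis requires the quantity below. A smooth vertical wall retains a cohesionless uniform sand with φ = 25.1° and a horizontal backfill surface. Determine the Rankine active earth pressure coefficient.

K_a = tan²(45° − φ/2) = tan²(32.45°) = 0.4043.

0.404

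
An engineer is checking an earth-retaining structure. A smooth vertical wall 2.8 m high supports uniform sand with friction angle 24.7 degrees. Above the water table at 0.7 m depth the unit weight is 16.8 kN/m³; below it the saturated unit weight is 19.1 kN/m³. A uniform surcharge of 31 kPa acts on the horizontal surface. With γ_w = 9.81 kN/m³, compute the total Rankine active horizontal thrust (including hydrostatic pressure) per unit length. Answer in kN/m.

77.5 kN/m

K_a = tan²(45° − φ/2) = 0.4106.
γ' = 19.1 − 9.81 = 9.290 kN/m³. h₂ = H − d_w = 2.1 m.
σ'_h: at surface K_a·q = 12.73; at WT K_a(q+γd_w) = 17.56; at base K_a(q+γd_w+γ'h₂) = 25.57 kPa.
P₁ = ½(12.73+17.56)×0.7 = 10.60; P₂ = ½(17.56+25.57)×2.1 = 45.28; P_w = ½γ_w h₂² = 21.63.
Total = 10.60+45.28+21.63 = 77.51 kN/m.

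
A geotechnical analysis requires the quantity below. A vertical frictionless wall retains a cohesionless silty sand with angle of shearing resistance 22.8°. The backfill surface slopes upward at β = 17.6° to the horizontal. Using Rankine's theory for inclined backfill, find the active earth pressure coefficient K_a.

0.567

K_a = cos β · (cos β − √(cos²β − cos²φ)) / (cos β + √(cos²β − cos²φ)).
cos β = 0.9532, cos φ = 0.9219, √(cos²β − cos²φ) = 0.2424.
K_a = 0.9532 × (0.9532 − 0.2424)/(0.9532 + 0.2424) = 0.5667.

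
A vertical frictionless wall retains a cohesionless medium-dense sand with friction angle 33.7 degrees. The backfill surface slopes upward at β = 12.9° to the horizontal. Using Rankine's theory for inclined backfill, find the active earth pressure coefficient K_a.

K_a = cos β · (cos β − √(cos²β − cos²φ)) / (cos β + √(cos²β − cos²φ)).
cos β = 0.9748, cos φ = 0.8320, √(cos²β − cos²φ) = 0.5079.
K_a = 0.9748 × (0.9748 − 0.5079)/(0.9748 + 0.5079) = 0.3069.

0.307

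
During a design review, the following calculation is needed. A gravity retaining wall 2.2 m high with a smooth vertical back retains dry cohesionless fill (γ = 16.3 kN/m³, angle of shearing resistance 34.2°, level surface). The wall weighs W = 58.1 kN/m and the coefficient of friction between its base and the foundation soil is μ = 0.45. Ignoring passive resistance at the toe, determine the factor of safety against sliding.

K_a = tan²(45° − 34.2°/2) = 0.2803.
P_a = ½K_aγH² = 0.5×0.2803×16.3×2.2² = 11.06 kN/m, acting at H/3 = 0.7333 m above the base.
FS_sliding = μW / P_a = 0.45×58.1 / 11.06 = 2.364.

2.36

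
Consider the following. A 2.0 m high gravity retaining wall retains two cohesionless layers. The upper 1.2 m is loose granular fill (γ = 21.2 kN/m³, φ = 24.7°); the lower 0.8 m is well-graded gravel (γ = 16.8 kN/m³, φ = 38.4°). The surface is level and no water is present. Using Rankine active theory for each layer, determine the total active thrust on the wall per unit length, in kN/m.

K_a1 = tan²(45°−24.7°/2) = 0.4106; K_a2 = tan²(45°−38.4°/2) = 0.2337.
Layer 1: σ at base = K_a1 γ₁ h₁ = 10.44 kPa; P₁ = ½×10.44×1.2 = 6.267.
Layer 2: σ_v at top = γ₁h₁ = 25.44; σ_h top = K_a2×25.44 = 5.945; σ_h base = K_a2×(25.44+16.8×0.8) = 9.086.
P₂ = ½(5.945+9.086)×0.8 = 6.012. Total P_a = 6.267+6.012 = 12.28 kN/m.

12.3 kN/m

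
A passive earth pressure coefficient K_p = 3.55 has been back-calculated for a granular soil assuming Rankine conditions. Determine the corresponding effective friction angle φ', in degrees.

K_p = (1+sin φ)/(1−sin φ) ⇒ sin φ = (K_p − 1)/(K_p + 1) = 0.5604.
φ = arcsin(0.5604) = 34.09°.

34.1°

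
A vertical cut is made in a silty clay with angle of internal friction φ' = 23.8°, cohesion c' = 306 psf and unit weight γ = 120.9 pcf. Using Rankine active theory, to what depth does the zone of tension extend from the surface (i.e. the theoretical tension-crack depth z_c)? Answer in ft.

K_a = tan²(45° − 23.8°/2) = 0.4250; √K_a = 0.6519.
The active pressure is zero where K_a γ z = 2c√K_a, so z_c = 2c/(γ√K_a) = 2×306/(120.9×0.6519) = 7.765 ft.

7.77 ft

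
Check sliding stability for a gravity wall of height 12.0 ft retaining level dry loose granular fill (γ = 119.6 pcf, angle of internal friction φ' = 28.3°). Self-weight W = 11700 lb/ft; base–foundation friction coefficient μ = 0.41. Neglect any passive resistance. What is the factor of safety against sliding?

1.56

K_a = tan²(45° − 28.3°/2) = 0.3568.
P_a = ½K_aγH² = 0.5×0.3568×119.6×12.0² = 3072 lb/ft, acting at H/3 = 4.000 ft above the base.
FS_sliding = μW / P_a = 0.41×11700 / 3072 = 1.561.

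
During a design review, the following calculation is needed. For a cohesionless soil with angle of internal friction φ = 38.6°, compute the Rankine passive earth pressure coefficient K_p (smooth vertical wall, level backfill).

K_p = (1 + sin φ)/(1 − sin φ) = tan²(45° + 38.6°/2) = 4.317.

4.32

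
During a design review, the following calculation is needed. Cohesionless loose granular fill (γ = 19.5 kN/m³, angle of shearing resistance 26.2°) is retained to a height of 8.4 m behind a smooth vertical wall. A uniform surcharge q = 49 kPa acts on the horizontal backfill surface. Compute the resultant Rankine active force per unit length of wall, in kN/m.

K_a = tan²(45° − φ/2) = 0.3874.
Soil triangle: ½ K_a γ H² = 0.5×0.3874×19.5×8.4² = 266.5 kN/m.
Surcharge rectangle: K_a q H = 0.3874×49×8.4 = 159.5 kN/m.
Total = 266.5 + 159.5 = 426.0 kN/m.

426 kN/m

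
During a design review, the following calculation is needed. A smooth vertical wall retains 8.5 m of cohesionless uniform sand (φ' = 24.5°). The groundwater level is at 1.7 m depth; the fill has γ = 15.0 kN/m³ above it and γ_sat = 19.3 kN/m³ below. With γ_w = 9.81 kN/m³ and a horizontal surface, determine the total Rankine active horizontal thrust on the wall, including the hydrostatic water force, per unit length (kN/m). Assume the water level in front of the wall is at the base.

K_a = tan²(45° − φ/2) = 0.4137.
γ' = 19.3 − 9.81 = 9.490 kN/m³. Depth below WT = 6.8 m.
σ'_h at WT = K_a γ d_w = 10.55 kPa; at base = 10.55 + K_a γ' × 6.8 = 37.25 kPa.
P₁ (0–1.7 m) = ½×10.55×1.7 = 8.968. P₂ (1.7–8.5 m) = ½(10.55+37.25)×6.8 = 162.5.
P_w = ½ γ_w h₂² = 0.5×9.81×6.8² = 226.8. Total = 8.968+162.5+226.8 = 398.3 kN/m.

398 kN/m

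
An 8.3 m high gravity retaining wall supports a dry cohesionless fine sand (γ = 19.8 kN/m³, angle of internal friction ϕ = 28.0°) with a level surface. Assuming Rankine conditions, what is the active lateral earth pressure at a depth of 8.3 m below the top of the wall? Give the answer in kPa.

59.3 kPa

K_a = (1 − sin φ)/(1 + sin φ) = 0.3610.
σ_h = K_a γ z = 0.3610 × 19.8 × 8.3 = 59.33 kPa.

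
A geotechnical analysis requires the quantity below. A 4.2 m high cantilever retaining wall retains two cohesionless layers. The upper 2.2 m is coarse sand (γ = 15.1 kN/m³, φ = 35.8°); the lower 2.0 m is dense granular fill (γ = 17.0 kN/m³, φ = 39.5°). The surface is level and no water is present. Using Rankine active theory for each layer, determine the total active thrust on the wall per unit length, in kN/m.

K_a1 = tan²(45°−35.8°/2) = 0.2619; K_a2 = tan²(45°−39.5°/2) = 0.2224.
Layer 1: σ at base = K_a1 γ₁ h₁ = 8.699 kPa; P₁ = ½×8.699×2.2 = 9.569.
Layer 2: σ_v at top = γ₁h₁ = 33.22; σ_h top = K_a2×33.22 = 7.389; σ_h base = K_a2×(33.22+17.0×2.0) = 14.95.
P₂ = ½(7.389+14.95)×2.0 = 22.34. Total P_a = 9.569+22.34 = 31.91 kN/m.

31.9 kN/m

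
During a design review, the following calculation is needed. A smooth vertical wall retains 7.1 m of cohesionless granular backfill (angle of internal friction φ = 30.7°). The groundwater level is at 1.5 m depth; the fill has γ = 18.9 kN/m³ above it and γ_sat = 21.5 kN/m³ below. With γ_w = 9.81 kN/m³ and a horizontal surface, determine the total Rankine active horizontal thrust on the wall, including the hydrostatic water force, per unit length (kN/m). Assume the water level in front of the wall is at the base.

K_a = tan²(45° − φ/2) = 0.3240.
γ' = 21.5 − 9.81 = 11.69 kN/m³. Depth below WT = 5.6 m.
σ'_h at WT = K_a γ d_w = 9.186 kPa; at base = 9.186 + K_a γ' × 5.6 = 30.40 kPa.
P₁ (0–1.5 m) = ½×9.186×1.5 = 6.890. P₂ (1.5–7.1 m) = ½(9.186+30.40)×5.6 = 110.8.
P_w = ½ γ_w h₂² = 0.5×9.81×5.6² = 153.8. Total = 6.890+110.8+153.8 = 271.5 kN/m.

272 kN/m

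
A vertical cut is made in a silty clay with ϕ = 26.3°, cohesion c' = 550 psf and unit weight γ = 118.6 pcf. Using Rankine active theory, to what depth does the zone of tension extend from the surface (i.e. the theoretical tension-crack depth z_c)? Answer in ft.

K_a = tan²(45° − 26.3°/2) = 0.3859; √K_a = 0.6212.
The active pressure is zero where K_a γ z = 2c√K_a, so z_c = 2c/(γ√K_a) = 2×550/(118.6×0.6212) = 14.93 ft.

14.9 ft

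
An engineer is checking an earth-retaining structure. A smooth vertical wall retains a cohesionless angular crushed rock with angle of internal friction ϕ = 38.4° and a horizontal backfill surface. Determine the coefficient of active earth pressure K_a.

K_a = tan²(45° − φ/2) = tan²(25.80°) = 0.2337.

0.234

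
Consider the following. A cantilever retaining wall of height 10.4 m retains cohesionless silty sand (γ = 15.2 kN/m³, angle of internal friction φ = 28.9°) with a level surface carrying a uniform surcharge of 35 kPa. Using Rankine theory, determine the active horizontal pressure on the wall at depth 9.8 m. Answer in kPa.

64.1 kPa

K_a = (1 − sin φ)/(1 + sin φ) = 0.3484.
σ_v = γz + q = 15.2 × 9.8 + 35 = 184.0 kPa.
σ_h = K_a σ_v = 0.3484 × 184.0 = 64.08 kPa.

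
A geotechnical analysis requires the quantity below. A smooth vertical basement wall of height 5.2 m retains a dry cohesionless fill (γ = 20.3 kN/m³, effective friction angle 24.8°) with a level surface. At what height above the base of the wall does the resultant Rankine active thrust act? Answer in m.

K_a = 0.4090.
The pressure distribution is triangular, so the resultant acts at H/3 above the base = 5.2/3 = 1.733 m.

1.73 m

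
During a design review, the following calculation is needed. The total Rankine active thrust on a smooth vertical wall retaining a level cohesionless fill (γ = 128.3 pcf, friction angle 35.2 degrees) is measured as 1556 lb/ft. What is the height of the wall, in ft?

9.50 ft

K_a = 0.2687. P_a = ½ K_a γ H² ⇒ H = √(2P_a/(K_a γ)).
H = √(2×1556/(0.2687×128.3)) = 9.501 ft.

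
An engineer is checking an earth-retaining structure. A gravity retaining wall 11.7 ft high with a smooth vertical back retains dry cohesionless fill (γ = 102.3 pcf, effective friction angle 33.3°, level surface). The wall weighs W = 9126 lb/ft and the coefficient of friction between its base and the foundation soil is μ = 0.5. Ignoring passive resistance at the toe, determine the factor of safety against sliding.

K_a = tan²(45° − 33.3°/2) = 0.2911.
P_a = ½K_aγH² = 0.5×0.2911×102.3×11.7² = 2039 lb/ft, acting at H/3 = 3.900 ft above the base.
FS_sliding = μW / P_a = 0.5×9126 / 2039 = 2.238.

2.24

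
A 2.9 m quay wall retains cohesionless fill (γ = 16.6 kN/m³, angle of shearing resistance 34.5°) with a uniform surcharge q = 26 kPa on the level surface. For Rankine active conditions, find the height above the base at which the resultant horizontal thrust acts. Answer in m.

K_a = 0.2768.
Triangular part P₁ = ½K_aγH² = 19.32 at H/3 = 0.9667 m; rectangular part P₂ = K_a q H = 20.87 at H/2 = 1.450 m.
ȳ = (P₁·0.9667 + P₂·1.450)/(P₁+P₂) = 1.218 m.

1.22 m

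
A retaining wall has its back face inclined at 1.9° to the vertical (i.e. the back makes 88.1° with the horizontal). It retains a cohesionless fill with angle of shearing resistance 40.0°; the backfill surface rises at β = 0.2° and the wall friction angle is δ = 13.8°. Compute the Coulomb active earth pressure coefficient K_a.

K_a = sin²(α+φ) / [sin²α · sin(α−δ) · (1 + √{sin(φ+δ)sin(φ−β) / (sin(α−δ)sin(α+β))})²].
With α = 88.1°, φ = 40.0°, δ = 13.8°, β = 0.2°: K_a = 0.2145.

0.215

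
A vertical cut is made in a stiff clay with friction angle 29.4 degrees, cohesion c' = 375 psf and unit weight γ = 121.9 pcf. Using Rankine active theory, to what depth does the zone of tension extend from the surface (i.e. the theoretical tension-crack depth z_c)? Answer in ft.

10.5 ft

K_a = tan²(45° − 29.4°/2) = 0.3415; √K_a = 0.5844.
The active pressure is zero where K_a γ z = 2c√K_a, so z_c = 2c/(γ√K_a) = 2×375/(121.9×0.5844) = 10.53 ft.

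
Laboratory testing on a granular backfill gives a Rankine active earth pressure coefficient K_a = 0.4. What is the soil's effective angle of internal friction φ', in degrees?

K_a = tan²(45° − φ/2) ⇒ 45° − φ/2 = arctan(√0.4) = 32.31°.
φ = 2(45° − 32.31°) = 25.38°.

25.4°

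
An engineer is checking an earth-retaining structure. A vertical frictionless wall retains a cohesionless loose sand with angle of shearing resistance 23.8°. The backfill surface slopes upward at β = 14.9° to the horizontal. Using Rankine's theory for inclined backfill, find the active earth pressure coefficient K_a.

0.496

K_a = cos β · (cos β − √(cos²β − cos²φ)) / (cos β + √(cos²β − cos²φ)).
cos β = 0.9664, cos φ = 0.9150, √(cos²β − cos²φ) = 0.3110.
K_a = 0.9664 × (0.9664 − 0.3110)/(0.9664 + 0.3110) = 0.4958.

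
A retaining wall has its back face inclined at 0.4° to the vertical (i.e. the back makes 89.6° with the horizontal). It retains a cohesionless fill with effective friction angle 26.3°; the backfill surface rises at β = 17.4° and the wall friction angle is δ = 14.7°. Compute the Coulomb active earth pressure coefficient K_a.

0.473

K_a = sin²(α+φ) / [sin²α · sin(α−δ) · (1 + √{sin(φ+δ)sin(φ−β) / (sin(α−δ)sin(α+β))})²].
With α = 89.6°, φ = 26.3°, δ = 14.7°, β = 17.4°: K_a = 0.4727.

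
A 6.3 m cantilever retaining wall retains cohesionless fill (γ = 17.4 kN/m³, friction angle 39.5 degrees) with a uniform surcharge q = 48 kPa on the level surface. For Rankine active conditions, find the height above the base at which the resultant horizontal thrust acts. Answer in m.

K_a = 0.2224.
Triangular part P₁ = ½K_aγH² = 76.81 at H/3 = 2.100 m; rectangular part P₂ = K_a q H = 67.26 at H/2 = 3.150 m.
ȳ = (P₁·2.100 + P₂·3.150)/(P₁+P₂) = 2.590 m.

2.59 m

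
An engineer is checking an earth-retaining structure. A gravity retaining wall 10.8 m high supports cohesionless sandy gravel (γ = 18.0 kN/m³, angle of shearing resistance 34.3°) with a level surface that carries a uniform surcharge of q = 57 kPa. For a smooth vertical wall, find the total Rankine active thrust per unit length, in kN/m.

K_a = tan²(45° − φ/2) = 0.2792.
Soil triangle: ½ K_a γ H² = 0.5×0.2792×18.0×10.8² = 293.1 kN/m.
Surcharge rectangle: K_a q H = 0.2792×57×10.8 = 171.9 kN/m.
Total = 293.1 + 171.9 = 464.9 kN/m.

465 kN/m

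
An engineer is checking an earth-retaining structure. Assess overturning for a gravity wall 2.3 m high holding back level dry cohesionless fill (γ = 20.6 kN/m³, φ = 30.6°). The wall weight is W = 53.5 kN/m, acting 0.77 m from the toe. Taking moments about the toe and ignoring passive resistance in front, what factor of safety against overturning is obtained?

K_a = tan²(45° − 30.6°/2) = 0.3253.
P_a = ½K_aγH² = 0.5×0.3253×20.6×2.3² = 17.73 kN/m, acting at H/3 = 0.7667 m above the base.
Overturning moment M_o = P_a × H/3 = 17.73 × 0.7667 = 13.59.
Resisting moment M_r = W × 0.77 = 53.5 × 0.77 = 41.20.
FS_overturning = M_r/M_o = 41.20/13.59 = 3.031.

3.03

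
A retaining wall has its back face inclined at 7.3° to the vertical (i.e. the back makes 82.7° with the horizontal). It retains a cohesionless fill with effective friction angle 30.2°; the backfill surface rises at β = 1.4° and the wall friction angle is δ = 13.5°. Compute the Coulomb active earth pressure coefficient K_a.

K_a = sin²(α+φ) / [sin²α · sin(α−δ) · (1 + √{sin(φ+δ)sin(φ−β) / (sin(α−δ)sin(α+β))})²].
With α = 82.7°, φ = 30.2°, δ = 13.5°, β = 1.4°: K_a = 0.3612.

0.361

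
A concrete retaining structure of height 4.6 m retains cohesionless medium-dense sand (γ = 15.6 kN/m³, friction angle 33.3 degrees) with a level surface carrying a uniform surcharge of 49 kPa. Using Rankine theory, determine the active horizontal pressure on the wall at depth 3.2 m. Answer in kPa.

28.8 kPa

K_a = (1 − sin φ)/(1 + sin φ) = 0.2911.
σ_v = γz + q = 15.6 × 3.2 + 49 = 98.92 kPa.
σ_h = K_a σ_v = 0.2911 × 98.92 = 28.80 kPa.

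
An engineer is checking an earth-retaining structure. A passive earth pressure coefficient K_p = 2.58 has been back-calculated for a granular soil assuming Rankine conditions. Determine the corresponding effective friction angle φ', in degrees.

K_p = (1+sin φ)/(1−sin φ) ⇒ sin φ = (K_p − 1)/(K_p + 1) = 0.4413.
φ = arcsin(0.4413) = 26.19°.

26.2°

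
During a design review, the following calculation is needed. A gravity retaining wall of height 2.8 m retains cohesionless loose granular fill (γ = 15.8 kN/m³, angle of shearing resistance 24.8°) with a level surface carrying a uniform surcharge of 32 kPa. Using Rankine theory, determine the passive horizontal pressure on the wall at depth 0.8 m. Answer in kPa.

109 kPa

K_p = (1 + sin φ)/(1 − sin φ) = 2.445.
σ_v = γz + q = 15.8 × 0.8 + 32 = 44.64 kPa.
σ_h = K_p σ_v = 2.445 × 44.64 = 109.1 kPa.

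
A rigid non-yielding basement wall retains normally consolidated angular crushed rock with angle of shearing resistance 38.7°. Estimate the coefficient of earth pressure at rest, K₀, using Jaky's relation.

K₀ = 1 − sin φ' = 1 − sin 38.7° = 0.3748.

0.375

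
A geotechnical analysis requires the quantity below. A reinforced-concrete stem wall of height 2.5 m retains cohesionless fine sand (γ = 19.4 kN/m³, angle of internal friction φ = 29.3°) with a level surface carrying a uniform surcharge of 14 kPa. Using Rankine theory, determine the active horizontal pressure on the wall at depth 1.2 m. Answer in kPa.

K_a = (1 − sin φ)/(1 + sin φ) = 0.3428.
σ_v = γz + q = 19.4 × 1.2 + 14 = 37.28 kPa.
σ_h = K_a σ_v = 0.3428 × 37.28 = 12.78 kPa.

12.8 kPa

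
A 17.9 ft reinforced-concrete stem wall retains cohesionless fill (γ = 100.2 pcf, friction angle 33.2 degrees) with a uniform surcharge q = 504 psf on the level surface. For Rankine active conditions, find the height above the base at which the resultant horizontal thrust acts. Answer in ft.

7.04 ft

K_a = 0.2924.
Triangular part P₁ = ½K_aγH² = 4693 at H/3 = 5.967 ft; rectangular part P₂ = K_a q H = 2638 at H/2 = 8.950 ft.
ȳ = (P₁·5.967 + P₂·8.950)/(P₁+P₂) = 7.040 ft.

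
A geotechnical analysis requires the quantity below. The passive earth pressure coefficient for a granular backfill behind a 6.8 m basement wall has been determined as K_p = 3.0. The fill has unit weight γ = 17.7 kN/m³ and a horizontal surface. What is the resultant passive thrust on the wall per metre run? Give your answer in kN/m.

1230 kN/m

P = ½ K_p γ H² = 0.5 × 3.0 × 17.7 × 6.8² = 1228 kN/m.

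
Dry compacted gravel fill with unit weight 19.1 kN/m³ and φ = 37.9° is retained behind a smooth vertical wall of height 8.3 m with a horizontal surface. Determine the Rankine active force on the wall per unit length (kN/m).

K_a = tan²(45° − φ/2) = 0.2389.
P_a = ½ K_a γ H² = 0.5 × 0.2389 × 19.1 × 8.3² = 157.2 kN/m.

157 kN/m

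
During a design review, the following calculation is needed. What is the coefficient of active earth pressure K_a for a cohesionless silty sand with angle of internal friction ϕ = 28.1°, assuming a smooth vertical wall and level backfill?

K_a = (1 − sin φ)/(1 + sin φ) = (1 − sin 28.1°)/(1 + sin 28.1°) = 0.3596.

0.360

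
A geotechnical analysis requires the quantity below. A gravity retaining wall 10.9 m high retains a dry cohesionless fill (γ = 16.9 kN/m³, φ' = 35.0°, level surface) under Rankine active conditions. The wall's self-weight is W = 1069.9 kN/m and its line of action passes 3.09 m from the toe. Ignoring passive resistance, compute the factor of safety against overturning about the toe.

K_a = tan²(45° − 35.0°/2) = 0.2710.
P_a = ½K_aγH² = 0.5×0.2710×16.9×10.9² = 272.1 kN/m, acting at H/3 = 3.633 m above the base.
Overturning moment M_o = P_a × H/3 = 272.1 × 3.633 = 988.5.
Resisting moment M_r = W × 3.09 = 1069.9 × 3.09 = 3306.
FS_overturning = M_r/M_o = 3306/988.5 = 3.345.

3.34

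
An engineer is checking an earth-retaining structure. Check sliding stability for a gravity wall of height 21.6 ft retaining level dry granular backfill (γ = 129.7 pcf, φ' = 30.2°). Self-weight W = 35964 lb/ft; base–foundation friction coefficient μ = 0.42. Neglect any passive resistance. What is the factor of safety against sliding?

1.51

K_a = tan²(45° − 30.2°/2) = 0.3307.
P_a = ½K_aγH² = 0.5×0.3307×129.7×21.6² = 10000 lb/ft, acting at H/3 = 7.200 ft above the base.
FS_sliding = μW / P_a = 0.42×35964 / 10000 = 1.510.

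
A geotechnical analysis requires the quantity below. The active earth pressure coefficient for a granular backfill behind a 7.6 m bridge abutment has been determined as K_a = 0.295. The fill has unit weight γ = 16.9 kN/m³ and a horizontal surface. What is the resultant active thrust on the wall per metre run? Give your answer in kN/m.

P = ½ K_a γ H² = 0.5 × 0.295 × 16.9 × 7.6² = 144.0 kN/m.

144 kN/m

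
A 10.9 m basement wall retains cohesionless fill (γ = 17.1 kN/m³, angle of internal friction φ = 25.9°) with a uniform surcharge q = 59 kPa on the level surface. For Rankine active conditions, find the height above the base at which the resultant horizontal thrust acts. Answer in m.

4.34 m

K_a = 0.3920.
Triangular part P₁ = ½K_aγH² = 398.2 at H/3 = 3.633 m; rectangular part P₂ = K_a q H = 252.1 at H/2 = 5.450 m.
ȳ = (P₁·3.633 + P₂·5.450)/(P₁+P₂) = 4.338 m.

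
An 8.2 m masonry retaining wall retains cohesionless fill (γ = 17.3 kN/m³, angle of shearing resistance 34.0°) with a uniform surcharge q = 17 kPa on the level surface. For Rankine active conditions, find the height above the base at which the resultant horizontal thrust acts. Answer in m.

3.00 m

K_a = 0.2827.
Triangular part P₁ = ½K_aγH² = 164.4 at H/3 = 2.733 m; rectangular part P₂ = K_a q H = 39.41 at H/2 = 4.100 m.
ȳ = (P₁·2.733 + P₂·4.100)/(P₁+P₂) = 2.998 m.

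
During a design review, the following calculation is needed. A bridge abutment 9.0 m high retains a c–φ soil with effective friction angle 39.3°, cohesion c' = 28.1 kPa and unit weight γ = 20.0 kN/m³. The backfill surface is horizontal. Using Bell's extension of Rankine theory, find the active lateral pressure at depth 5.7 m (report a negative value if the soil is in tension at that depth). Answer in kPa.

K_a = (1 − sin φ)/(1 + sin φ) = 0.2245.
σ_a = K_a γ z − 2c√K_a = 0.2245×20.0×5.7 − 2×28.1×0.4738 = -1.038 kPa.

-1.04 kPa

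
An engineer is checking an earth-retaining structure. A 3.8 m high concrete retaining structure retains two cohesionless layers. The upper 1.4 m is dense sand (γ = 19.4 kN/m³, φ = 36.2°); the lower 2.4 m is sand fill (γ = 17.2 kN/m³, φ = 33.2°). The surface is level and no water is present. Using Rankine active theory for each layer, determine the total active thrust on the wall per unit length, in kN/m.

K_a1 = tan²(45°−36.2°/2) = 0.2574; K_a2 = tan²(45°−33.2°/2) = 0.2924.
Layer 1: σ at base = K_a1 γ₁ h₁ = 6.991 kPa; P₁ = ½×6.991×1.4 = 4.893.
Layer 2: σ_v at top = γ₁h₁ = 27.16; σ_h top = K_a2×27.16 = 7.940; σ_h base = K_a2×(27.16+17.2×2.4) = 20.01.
P₂ = ½(7.940+20.01)×2.4 = 33.54. Total P_a = 4.893+33.54 = 38.43 kN/m.

38.4 kN/m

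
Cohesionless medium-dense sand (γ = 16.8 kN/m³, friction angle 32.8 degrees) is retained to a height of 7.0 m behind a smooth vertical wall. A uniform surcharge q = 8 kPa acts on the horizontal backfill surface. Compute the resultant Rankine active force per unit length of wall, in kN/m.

K_a = tan²(45° − φ/2) = 0.2973.
Soil triangle: ½ K_a γ H² = 0.5×0.2973×16.8×7.0² = 122.4 kN/m.
Surcharge rectangle: K_a q H = 0.2973×8×7.0 = 16.65 kN/m.
Total = 122.4 + 16.65 = 139.0 kN/m.

139 kN/m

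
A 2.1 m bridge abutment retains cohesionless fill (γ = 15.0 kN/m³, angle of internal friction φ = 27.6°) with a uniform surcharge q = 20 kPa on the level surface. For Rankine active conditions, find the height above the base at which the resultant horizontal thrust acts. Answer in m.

K_a = 0.3668.
Triangular part P₁ = ½K_aγH² = 12.13 at H/3 = 0.7000 m; rectangular part P₂ = K_a q H = 15.40 at H/2 = 1.050 m.
ȳ = (P₁·0.7000 + P₂·1.050)/(P₁+P₂) = 0.8958 m.

0.896 m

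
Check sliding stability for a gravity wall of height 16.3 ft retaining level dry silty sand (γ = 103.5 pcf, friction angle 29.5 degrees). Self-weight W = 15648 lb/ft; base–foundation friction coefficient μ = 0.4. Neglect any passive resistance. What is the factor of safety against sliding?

K_a = tan²(45° − 29.5°/2) = 0.3401.
P_a = ½K_aγH² = 0.5×0.3401×103.5×16.3² = 4676 lb/ft, acting at H/3 = 5.433 ft above the base.
FS_sliding = μW / P_a = 0.4×15648 / 4676 = 1.339.

1.34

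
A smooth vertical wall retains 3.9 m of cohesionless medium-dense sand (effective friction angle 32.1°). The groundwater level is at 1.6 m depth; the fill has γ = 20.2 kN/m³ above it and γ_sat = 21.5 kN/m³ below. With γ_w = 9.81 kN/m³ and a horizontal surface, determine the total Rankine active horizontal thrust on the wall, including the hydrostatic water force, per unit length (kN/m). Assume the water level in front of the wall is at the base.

66.1 kN/m

K_a = tan²(45° − φ/2) = 0.3060.
γ' = 21.5 − 9.81 = 11.69 kN/m³. Depth below WT = 2.3 m.
σ'_h at WT = K_a γ d_w = 9.890 kPa; at base = 9.890 + K_a γ' × 2.3 = 18.12 kPa.
P₁ (0–1.6 m) = ½×9.890×1.6 = 7.912. P₂ (1.6–3.9 m) = ½(9.890+18.12)×2.3 = 32.21.
P_w = ½ γ_w h₂² = 0.5×9.81×2.3² = 25.95. Total = 7.912+32.21+25.95 = 66.07 kN/m.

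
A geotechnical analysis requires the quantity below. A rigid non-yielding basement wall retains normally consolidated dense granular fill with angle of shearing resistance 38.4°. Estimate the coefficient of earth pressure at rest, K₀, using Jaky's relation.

K₀ = 1 − sin φ' = 1 − sin 38.4° = 0.3789.

0.379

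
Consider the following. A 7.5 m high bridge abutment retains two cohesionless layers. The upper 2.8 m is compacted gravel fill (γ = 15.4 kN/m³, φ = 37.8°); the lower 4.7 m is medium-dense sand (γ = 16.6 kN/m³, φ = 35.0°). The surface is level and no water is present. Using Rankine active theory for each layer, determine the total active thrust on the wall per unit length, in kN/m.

119 kN/m

K_a1 = tan²(45°−37.8°/2) = 0.2400; K_a2 = tan²(45°−35.0°/2) = 0.2710.
Layer 1: σ at base = K_a1 γ₁ h₁ = 10.35 kPa; P₁ = ½×10.35×2.8 = 14.49.
Layer 2: σ_v at top = γ₁h₁ = 43.12; σ_h top = K_a2×43.12 = 11.69; σ_h base = K_a2×(43.12+16.6×4.7) = 32.83.
P₂ = ½(11.69+32.83)×4.7 = 104.6. Total P_a = 14.49+104.6 = 119.1 kN/m.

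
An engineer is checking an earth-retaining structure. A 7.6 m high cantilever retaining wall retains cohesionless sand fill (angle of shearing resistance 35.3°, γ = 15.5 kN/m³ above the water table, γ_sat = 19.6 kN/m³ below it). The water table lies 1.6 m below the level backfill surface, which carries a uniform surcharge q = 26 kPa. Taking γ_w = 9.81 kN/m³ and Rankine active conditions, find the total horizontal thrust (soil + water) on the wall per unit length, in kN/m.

322 kN/m

K_a = tan²(45° − φ/2) = 0.2675.
γ' = 19.6 − 9.81 = 9.790 kN/m³. h₂ = H − d_w = 6.0 m.
σ'_h: at surface K_a·q = 6.956; at WT K_a(q+γd_w) = 13.59; at base K_a(q+γd_w+γ'h₂) = 29.31 kPa.
P₁ = ½(6.956+13.59)×1.6 = 16.44; P₂ = ½(13.59+29.31)×6.0 = 128.7; P_w = ½γ_w h₂² = 176.6.
Total = 16.44+128.7+176.6 = 321.7 kN/m.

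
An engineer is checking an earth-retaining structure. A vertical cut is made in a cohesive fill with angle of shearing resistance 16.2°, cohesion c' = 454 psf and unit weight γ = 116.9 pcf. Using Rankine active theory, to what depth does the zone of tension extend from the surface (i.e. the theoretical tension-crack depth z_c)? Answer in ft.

10.3 ft

K_a = tan²(45° − 16.2°/2) = 0.5637; √K_a = 0.7508.
The active pressure is zero where K_a γ z = 2c√K_a, so z_c = 2c/(γ√K_a) = 2×454/(116.9×0.7508) = 10.35 ft.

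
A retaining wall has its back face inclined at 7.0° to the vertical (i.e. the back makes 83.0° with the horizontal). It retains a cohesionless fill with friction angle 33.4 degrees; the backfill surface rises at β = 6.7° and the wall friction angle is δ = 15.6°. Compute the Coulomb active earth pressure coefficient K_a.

K_a = sin²(α+φ) / [sin²α · sin(α−δ) · (1 + √{sin(φ+δ)sin(φ−β) / (sin(α−δ)sin(α+β))})²].
With α = 83.0°, φ = 33.4°, δ = 15.6°, β = 6.7°: K_a = 0.3420.

0.342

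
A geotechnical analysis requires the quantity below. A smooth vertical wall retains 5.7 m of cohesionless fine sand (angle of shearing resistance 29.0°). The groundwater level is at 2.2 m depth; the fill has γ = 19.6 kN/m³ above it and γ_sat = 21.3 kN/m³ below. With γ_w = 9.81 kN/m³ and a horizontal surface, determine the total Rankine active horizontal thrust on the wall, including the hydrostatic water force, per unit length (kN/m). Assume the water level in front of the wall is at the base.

153 kN/m

K_a = tan²(45° − φ/2) = 0.3470.
γ' = 21.3 − 9.81 = 11.49 kN/m³. Depth below WT = 3.5 m.
σ'_h at WT = K_a γ d_w = 14.96 kPa; at base = 14.96 + K_a γ' × 3.5 = 28.92 kPa.
P₁ (0–2.2 m) = ½×14.96×2.2 = 16.46. P₂ (2.2–5.7 m) = ½(14.96+28.92)×3.5 = 76.78.
P_w = ½ γ_w h₂² = 0.5×9.81×3.5² = 60.09. Total = 16.46+76.78+60.09 = 153.3 kN/m.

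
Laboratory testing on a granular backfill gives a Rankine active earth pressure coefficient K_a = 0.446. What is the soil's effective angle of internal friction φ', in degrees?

22.5°

K_a = tan²(45° − φ/2) ⇒ 45° − φ/2 = arctan(√0.446) = 33.74°.
φ = 2(45° − 33.74°) = 22.53°.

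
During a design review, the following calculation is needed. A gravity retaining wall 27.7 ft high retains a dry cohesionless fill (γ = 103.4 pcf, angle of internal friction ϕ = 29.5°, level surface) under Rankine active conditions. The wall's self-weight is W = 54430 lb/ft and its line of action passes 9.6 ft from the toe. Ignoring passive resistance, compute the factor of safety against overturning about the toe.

4.19

K_a = tan²(45° − 29.5°/2) = 0.3401.
P_a = ½K_aγH² = 0.5×0.3401×103.4×27.7² = 13490 lb/ft, acting at H/3 = 9.233 ft above the base.
Overturning moment M_o = P_a × H/3 = 13490 × 9.233 = 124600.
Resisting moment M_r = W × 9.6 = 54430 × 9.6 = 522500.
FS_overturning = M_r/M_o = 522500/124600 = 4.195.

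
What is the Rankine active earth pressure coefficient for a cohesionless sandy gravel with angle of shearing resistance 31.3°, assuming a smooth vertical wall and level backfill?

K_a = (1 − sin φ)/(1 + sin φ) = (1 − sin 31.3°)/(1 + sin 31.3°) = 0.3162.

0.316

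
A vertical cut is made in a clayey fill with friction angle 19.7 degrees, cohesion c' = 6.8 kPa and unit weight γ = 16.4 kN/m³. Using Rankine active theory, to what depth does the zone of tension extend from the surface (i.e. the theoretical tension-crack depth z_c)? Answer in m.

1.18 m

K_a = tan²(45° − 19.7°/2) = 0.4958; √K_a = 0.7041.
The active pressure is zero where K_a γ z = 2c√K_a, so z_c = 2c/(γ√K_a) = 2×6.8/(16.4×0.7041) = 1.178 m.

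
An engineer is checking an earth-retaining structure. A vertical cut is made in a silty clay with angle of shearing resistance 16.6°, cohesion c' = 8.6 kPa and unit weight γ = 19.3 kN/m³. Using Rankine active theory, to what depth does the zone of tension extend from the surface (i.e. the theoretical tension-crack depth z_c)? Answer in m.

1.20 m

K_a = tan²(45° − 16.6°/2) = 0.5556; √K_a = 0.7454.
The active pressure is zero where K_a γ z = 2c√K_a, so z_c = 2c/(γ√K_a) = 2×8.6/(19.3×0.7454) = 1.196 m.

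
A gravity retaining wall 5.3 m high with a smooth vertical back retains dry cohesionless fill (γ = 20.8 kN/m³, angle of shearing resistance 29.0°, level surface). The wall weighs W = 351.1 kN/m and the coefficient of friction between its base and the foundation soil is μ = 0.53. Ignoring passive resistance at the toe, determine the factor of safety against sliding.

1.84

K_a = tan²(45° − 29.0°/2) = 0.3470.
P_a = ½K_aγH² = 0.5×0.3470×20.8×5.3² = 101.4 kN/m, acting at H/3 = 1.767 m above the base.
FS_sliding = μW / P_a = 0.53×351.1 / 101.4 = 1.836.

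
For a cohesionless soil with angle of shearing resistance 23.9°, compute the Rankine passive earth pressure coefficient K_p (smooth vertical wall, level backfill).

K_p = (1 + sin φ)/(1 − sin φ) = tan²(45° + 23.9°/2) = 2.362.

2.36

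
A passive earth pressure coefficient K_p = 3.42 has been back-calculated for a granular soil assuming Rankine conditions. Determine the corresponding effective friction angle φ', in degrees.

33.2°

K_p = (1+sin φ)/(1−sin φ) ⇒ sin φ = (K_p − 1)/(K_p + 1) = 0.5475.
φ = arcsin(0.5475) = 33.20°.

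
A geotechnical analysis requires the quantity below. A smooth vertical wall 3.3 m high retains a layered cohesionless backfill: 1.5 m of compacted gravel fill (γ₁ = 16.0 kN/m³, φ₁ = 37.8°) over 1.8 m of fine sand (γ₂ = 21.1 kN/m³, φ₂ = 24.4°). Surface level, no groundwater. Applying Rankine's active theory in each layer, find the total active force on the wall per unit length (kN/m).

K_a1 = tan²(45°−37.8°/2) = 0.2400; K_a2 = tan²(45°−24.4°/2) = 0.4153.
Layer 1: σ at base = K_a1 γ₁ h₁ = 5.760 kPa; P₁ = ½×5.760×1.5 = 4.320.
Layer 2: σ_v at top = γ₁h₁ = 24.00; σ_h top = K_a2×24.00 = 9.968; σ_h base = K_a2×(24.00+21.1×1.8) = 25.74.
P₂ = ½(9.968+25.74)×1.8 = 32.14. Total P_a = 4.320+32.14 = 36.46 kN/m.

36.5 kN/m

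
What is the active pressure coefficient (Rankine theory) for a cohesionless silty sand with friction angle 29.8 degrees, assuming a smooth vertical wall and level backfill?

K_a = (1 − sin φ)/(1 + sin φ) = (1 − sin 29.8°)/(1 + sin 29.8°) = 0.3360.

0.336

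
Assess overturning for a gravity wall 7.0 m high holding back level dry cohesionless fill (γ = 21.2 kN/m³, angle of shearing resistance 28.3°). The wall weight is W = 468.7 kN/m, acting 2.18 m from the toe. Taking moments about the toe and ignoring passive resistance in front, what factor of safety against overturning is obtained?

2.36

K_a = tan²(45° − 28.3°/2) = 0.3568.
P_a = ½K_aγH² = 0.5×0.3568×21.2×7.0² = 185.3 kN/m, acting at H/3 = 2.333 m above the base.
Overturning moment M_o = P_a × H/3 = 185.3 × 2.333 = 432.4.
Resisting moment M_r = W × 2.18 = 468.7 × 2.18 = 1022.
FS_overturning = M_r/M_o = 1022/432.4 = 2.363.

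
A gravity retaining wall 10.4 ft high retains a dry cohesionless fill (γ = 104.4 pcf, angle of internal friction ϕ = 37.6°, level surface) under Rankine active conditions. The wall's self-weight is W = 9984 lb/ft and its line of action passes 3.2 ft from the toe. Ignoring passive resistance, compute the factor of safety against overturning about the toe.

6.74

K_a = tan²(45° − 37.6°/2) = 0.2421.
P_a = ½K_aγH² = 0.5×0.2421×104.4×10.4² = 1367 lb/ft, acting at H/3 = 3.467 ft above the base.
Overturning moment M_o = P_a × H/3 = 1367 × 3.467 = 4739.
Resisting moment M_r = W × 3.2 = 9984 × 3.2 = 31950.
FS_overturning = M_r/M_o = 31950/4739 = 6.742.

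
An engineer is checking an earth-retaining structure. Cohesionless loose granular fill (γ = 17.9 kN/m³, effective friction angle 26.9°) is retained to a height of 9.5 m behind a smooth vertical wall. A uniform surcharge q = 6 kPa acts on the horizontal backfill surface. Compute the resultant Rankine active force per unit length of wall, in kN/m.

326 kN/m

K_a = tan²(45° − φ/2) = 0.3770.
Soil triangle: ½ K_a γ H² = 0.5×0.3770×17.9×9.5² = 304.5 kN/m.
Surcharge rectangle: K_a q H = 0.3770×6×9.5 = 21.49 kN/m.
Total = 304.5 + 21.49 = 326.0 kN/m.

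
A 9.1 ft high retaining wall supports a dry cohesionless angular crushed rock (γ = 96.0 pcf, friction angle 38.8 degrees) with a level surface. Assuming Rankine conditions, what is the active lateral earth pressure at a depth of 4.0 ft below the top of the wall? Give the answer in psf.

88.1 psf

K_a = (1 − sin φ)/(1 + sin φ) = 0.2296.
σ_h = K_a γ z = 0.2296 × 96.0 × 4.0 = 88.15 psf.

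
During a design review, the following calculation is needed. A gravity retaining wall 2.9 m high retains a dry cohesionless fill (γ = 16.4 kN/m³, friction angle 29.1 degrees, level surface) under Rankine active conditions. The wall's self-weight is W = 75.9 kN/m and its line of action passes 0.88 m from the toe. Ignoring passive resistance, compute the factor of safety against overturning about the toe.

2.90

K_a = tan²(45° − 29.1°/2) = 0.3456.
P_a = ½K_aγH² = 0.5×0.3456×16.4×2.9² = 23.83 kN/m, acting at H/3 = 0.9667 m above the base.
Overturning moment M_o = P_a × H/3 = 23.83 × 0.9667 = 23.04.
Resisting moment M_r = W × 0.88 = 75.9 × 0.88 = 66.79.
FS_overturning = M_r/M_o = 66.79/23.04 = 2.899.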